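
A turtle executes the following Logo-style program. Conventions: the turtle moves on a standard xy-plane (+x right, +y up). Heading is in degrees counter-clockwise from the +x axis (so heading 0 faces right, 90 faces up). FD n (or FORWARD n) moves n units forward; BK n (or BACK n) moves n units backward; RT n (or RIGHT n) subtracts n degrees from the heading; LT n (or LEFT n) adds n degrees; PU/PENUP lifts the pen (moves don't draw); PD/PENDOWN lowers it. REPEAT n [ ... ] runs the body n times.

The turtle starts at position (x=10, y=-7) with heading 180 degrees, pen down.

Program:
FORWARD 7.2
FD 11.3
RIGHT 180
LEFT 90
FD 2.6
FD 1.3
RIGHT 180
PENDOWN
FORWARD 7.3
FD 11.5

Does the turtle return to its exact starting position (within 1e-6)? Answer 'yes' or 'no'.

Answer: no

Derivation:
Executing turtle program step by step:
Start: pos=(10,-7), heading=180, pen down
FD 7.2: (10,-7) -> (2.8,-7) [heading=180, draw]
FD 11.3: (2.8,-7) -> (-8.5,-7) [heading=180, draw]
RT 180: heading 180 -> 0
LT 90: heading 0 -> 90
FD 2.6: (-8.5,-7) -> (-8.5,-4.4) [heading=90, draw]
FD 1.3: (-8.5,-4.4) -> (-8.5,-3.1) [heading=90, draw]
RT 180: heading 90 -> 270
PD: pen down
FD 7.3: (-8.5,-3.1) -> (-8.5,-10.4) [heading=270, draw]
FD 11.5: (-8.5,-10.4) -> (-8.5,-21.9) [heading=270, draw]
Final: pos=(-8.5,-21.9), heading=270, 6 segment(s) drawn

Start position: (10, -7)
Final position: (-8.5, -21.9)
Distance = 23.754; >= 1e-6 -> NOT closed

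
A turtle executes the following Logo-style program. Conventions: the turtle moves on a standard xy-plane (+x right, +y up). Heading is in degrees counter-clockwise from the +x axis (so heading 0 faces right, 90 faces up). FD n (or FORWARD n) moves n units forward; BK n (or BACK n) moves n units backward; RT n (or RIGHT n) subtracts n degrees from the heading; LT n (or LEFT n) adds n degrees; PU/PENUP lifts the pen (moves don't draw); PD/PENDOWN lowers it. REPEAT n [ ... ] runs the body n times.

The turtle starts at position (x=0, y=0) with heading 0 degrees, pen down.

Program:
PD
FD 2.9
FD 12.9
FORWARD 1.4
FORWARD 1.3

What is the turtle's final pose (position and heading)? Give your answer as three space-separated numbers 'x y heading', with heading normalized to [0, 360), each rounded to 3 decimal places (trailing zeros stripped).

Executing turtle program step by step:
Start: pos=(0,0), heading=0, pen down
PD: pen down
FD 2.9: (0,0) -> (2.9,0) [heading=0, draw]
FD 12.9: (2.9,0) -> (15.8,0) [heading=0, draw]
FD 1.4: (15.8,0) -> (17.2,0) [heading=0, draw]
FD 1.3: (17.2,0) -> (18.5,0) [heading=0, draw]
Final: pos=(18.5,0), heading=0, 4 segment(s) drawn

Answer: 18.5 0 0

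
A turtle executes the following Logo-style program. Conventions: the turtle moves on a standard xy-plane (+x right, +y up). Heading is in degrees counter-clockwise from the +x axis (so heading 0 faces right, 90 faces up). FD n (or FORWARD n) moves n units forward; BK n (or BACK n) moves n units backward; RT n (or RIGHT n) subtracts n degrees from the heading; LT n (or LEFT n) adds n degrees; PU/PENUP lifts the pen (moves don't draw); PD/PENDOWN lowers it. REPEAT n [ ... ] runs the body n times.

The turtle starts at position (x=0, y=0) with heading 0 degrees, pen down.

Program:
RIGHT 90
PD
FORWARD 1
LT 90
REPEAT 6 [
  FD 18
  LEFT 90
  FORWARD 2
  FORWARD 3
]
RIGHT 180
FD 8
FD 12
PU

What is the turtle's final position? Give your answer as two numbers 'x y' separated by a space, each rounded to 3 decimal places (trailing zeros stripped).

Executing turtle program step by step:
Start: pos=(0,0), heading=0, pen down
RT 90: heading 0 -> 270
PD: pen down
FD 1: (0,0) -> (0,-1) [heading=270, draw]
LT 90: heading 270 -> 0
REPEAT 6 [
  -- iteration 1/6 --
  FD 18: (0,-1) -> (18,-1) [heading=0, draw]
  LT 90: heading 0 -> 90
  FD 2: (18,-1) -> (18,1) [heading=90, draw]
  FD 3: (18,1) -> (18,4) [heading=90, draw]
  -- iteration 2/6 --
  FD 18: (18,4) -> (18,22) [heading=90, draw]
  LT 90: heading 90 -> 180
  FD 2: (18,22) -> (16,22) [heading=180, draw]
  FD 3: (16,22) -> (13,22) [heading=180, draw]
  -- iteration 3/6 --
  FD 18: (13,22) -> (-5,22) [heading=180, draw]
  LT 90: heading 180 -> 270
  FD 2: (-5,22) -> (-5,20) [heading=270, draw]
  FD 3: (-5,20) -> (-5,17) [heading=270, draw]
  -- iteration 4/6 --
  FD 18: (-5,17) -> (-5,-1) [heading=270, draw]
  LT 90: heading 270 -> 0
  FD 2: (-5,-1) -> (-3,-1) [heading=0, draw]
  FD 3: (-3,-1) -> (0,-1) [heading=0, draw]
  -- iteration 5/6 --
  FD 18: (0,-1) -> (18,-1) [heading=0, draw]
  LT 90: heading 0 -> 90
  FD 2: (18,-1) -> (18,1) [heading=90, draw]
  FD 3: (18,1) -> (18,4) [heading=90, draw]
  -- iteration 6/6 --
  FD 18: (18,4) -> (18,22) [heading=90, draw]
  LT 90: heading 90 -> 180
  FD 2: (18,22) -> (16,22) [heading=180, draw]
  FD 3: (16,22) -> (13,22) [heading=180, draw]
]
RT 180: heading 180 -> 0
FD 8: (13,22) -> (21,22) [heading=0, draw]
FD 12: (21,22) -> (33,22) [heading=0, draw]
PU: pen up
Final: pos=(33,22), heading=0, 21 segment(s) drawn

Answer: 33 22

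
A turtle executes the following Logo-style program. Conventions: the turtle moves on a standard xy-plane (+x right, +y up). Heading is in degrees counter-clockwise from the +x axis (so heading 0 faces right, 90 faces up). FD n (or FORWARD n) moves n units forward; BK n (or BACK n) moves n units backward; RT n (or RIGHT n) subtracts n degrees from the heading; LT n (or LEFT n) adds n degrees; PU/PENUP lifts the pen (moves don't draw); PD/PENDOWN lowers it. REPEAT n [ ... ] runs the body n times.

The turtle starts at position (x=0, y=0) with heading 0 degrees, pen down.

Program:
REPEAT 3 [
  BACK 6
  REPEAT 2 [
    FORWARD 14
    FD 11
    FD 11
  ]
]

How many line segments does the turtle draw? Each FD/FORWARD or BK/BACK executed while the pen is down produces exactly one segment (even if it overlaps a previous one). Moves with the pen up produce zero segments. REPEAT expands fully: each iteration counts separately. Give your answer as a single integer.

Answer: 21

Derivation:
Executing turtle program step by step:
Start: pos=(0,0), heading=0, pen down
REPEAT 3 [
  -- iteration 1/3 --
  BK 6: (0,0) -> (-6,0) [heading=0, draw]
  REPEAT 2 [
    -- iteration 1/2 --
    FD 14: (-6,0) -> (8,0) [heading=0, draw]
    FD 11: (8,0) -> (19,0) [heading=0, draw]
    FD 11: (19,0) -> (30,0) [heading=0, draw]
    -- iteration 2/2 --
    FD 14: (30,0) -> (44,0) [heading=0, draw]
    FD 11: (44,0) -> (55,0) [heading=0, draw]
    FD 11: (55,0) -> (66,0) [heading=0, draw]
  ]
  -- iteration 2/3 --
  BK 6: (66,0) -> (60,0) [heading=0, draw]
  REPEAT 2 [
    -- iteration 1/2 --
    FD 14: (60,0) -> (74,0) [heading=0, draw]
    FD 11: (74,0) -> (85,0) [heading=0, draw]
    FD 11: (85,0) -> (96,0) [heading=0, draw]
    -- iteration 2/2 --
    FD 14: (96,0) -> (110,0) [heading=0, draw]
    FD 11: (110,0) -> (121,0) [heading=0, draw]
    FD 11: (121,0) -> (132,0) [heading=0, draw]
  ]
  -- iteration 3/3 --
  BK 6: (132,0) -> (126,0) [heading=0, draw]
  REPEAT 2 [
    -- iteration 1/2 --
    FD 14: (126,0) -> (140,0) [heading=0, draw]
    FD 11: (140,0) -> (151,0) [heading=0, draw]
    FD 11: (151,0) -> (162,0) [heading=0, draw]
    -- iteration 2/2 --
    FD 14: (162,0) -> (176,0) [heading=0, draw]
    FD 11: (176,0) -> (187,0) [heading=0, draw]
    FD 11: (187,0) -> (198,0) [heading=0, draw]
  ]
]
Final: pos=(198,0), heading=0, 21 segment(s) drawn
Segments drawn: 21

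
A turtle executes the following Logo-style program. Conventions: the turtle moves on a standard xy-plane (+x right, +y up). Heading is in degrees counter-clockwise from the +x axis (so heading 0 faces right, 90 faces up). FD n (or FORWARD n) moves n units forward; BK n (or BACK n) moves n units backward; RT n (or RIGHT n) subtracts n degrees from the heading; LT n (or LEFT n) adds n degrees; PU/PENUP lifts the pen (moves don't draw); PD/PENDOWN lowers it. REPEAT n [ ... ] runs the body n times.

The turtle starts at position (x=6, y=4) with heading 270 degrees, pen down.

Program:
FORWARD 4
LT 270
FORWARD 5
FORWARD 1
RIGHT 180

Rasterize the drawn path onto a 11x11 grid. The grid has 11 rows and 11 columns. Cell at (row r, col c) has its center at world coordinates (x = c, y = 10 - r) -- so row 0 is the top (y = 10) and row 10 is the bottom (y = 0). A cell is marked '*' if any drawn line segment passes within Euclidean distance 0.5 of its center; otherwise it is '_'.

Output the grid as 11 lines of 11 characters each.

Answer: ___________
___________
___________
___________
___________
___________
______*____
______*____
______*____
______*____
*******____

Derivation:
Segment 0: (6,4) -> (6,0)
Segment 1: (6,0) -> (1,0)
Segment 2: (1,0) -> (-0,0)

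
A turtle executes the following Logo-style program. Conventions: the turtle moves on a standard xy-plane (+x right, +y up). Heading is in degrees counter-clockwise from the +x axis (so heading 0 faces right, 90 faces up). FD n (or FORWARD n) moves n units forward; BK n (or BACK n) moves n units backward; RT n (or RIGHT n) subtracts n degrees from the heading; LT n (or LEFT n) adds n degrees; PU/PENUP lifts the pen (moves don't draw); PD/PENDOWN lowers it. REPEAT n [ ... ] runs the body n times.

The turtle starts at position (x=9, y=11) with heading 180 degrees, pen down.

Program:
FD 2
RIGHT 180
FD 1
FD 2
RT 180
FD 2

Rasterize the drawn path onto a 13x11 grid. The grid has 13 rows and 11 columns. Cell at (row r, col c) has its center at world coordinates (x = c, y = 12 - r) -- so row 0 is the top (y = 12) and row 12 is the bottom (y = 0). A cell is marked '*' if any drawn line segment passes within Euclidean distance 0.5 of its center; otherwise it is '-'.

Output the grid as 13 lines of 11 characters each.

Answer: -----------
-------****
-----------
-----------
-----------
-----------
-----------
-----------
-----------
-----------
-----------
-----------
-----------

Derivation:
Segment 0: (9,11) -> (7,11)
Segment 1: (7,11) -> (8,11)
Segment 2: (8,11) -> (10,11)
Segment 3: (10,11) -> (8,11)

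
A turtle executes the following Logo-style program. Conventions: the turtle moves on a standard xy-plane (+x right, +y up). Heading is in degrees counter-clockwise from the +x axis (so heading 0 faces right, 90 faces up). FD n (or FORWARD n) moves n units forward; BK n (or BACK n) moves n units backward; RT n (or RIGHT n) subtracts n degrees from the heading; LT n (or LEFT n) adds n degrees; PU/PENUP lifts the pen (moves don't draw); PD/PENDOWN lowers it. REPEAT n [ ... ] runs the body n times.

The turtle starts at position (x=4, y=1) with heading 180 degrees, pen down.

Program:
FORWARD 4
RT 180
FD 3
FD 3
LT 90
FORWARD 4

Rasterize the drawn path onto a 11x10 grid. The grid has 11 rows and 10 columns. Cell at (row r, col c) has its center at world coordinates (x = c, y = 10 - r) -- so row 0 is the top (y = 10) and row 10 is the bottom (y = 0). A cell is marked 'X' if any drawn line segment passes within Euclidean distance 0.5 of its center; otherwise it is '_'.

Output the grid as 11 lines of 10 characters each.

Answer: __________
__________
__________
__________
__________
______X___
______X___
______X___
______X___
XXXXXXX___
__________

Derivation:
Segment 0: (4,1) -> (0,1)
Segment 1: (0,1) -> (3,1)
Segment 2: (3,1) -> (6,1)
Segment 3: (6,1) -> (6,5)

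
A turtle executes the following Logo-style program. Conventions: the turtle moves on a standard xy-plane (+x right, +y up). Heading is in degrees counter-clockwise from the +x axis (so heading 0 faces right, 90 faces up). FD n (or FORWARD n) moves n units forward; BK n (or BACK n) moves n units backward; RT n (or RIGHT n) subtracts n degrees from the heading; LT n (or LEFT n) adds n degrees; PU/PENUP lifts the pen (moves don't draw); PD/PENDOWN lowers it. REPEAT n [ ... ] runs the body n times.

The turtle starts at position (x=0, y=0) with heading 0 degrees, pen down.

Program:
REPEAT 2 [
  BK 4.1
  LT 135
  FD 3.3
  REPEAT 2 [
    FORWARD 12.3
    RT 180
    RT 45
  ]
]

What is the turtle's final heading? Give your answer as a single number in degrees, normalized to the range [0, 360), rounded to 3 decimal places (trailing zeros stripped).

Executing turtle program step by step:
Start: pos=(0,0), heading=0, pen down
REPEAT 2 [
  -- iteration 1/2 --
  BK 4.1: (0,0) -> (-4.1,0) [heading=0, draw]
  LT 135: heading 0 -> 135
  FD 3.3: (-4.1,0) -> (-6.433,2.333) [heading=135, draw]
  REPEAT 2 [
    -- iteration 1/2 --
    FD 12.3: (-6.433,2.333) -> (-15.131,11.031) [heading=135, draw]
    RT 180: heading 135 -> 315
    RT 45: heading 315 -> 270
    -- iteration 2/2 --
    FD 12.3: (-15.131,11.031) -> (-15.131,-1.269) [heading=270, draw]
    RT 180: heading 270 -> 90
    RT 45: heading 90 -> 45
  ]
  -- iteration 2/2 --
  BK 4.1: (-15.131,-1.269) -> (-18.03,-4.168) [heading=45, draw]
  LT 135: heading 45 -> 180
  FD 3.3: (-18.03,-4.168) -> (-21.33,-4.168) [heading=180, draw]
  REPEAT 2 [
    -- iteration 1/2 --
    FD 12.3: (-21.33,-4.168) -> (-33.63,-4.168) [heading=180, draw]
    RT 180: heading 180 -> 0
    RT 45: heading 0 -> 315
    -- iteration 2/2 --
    FD 12.3: (-33.63,-4.168) -> (-24.933,-12.866) [heading=315, draw]
    RT 180: heading 315 -> 135
    RT 45: heading 135 -> 90
  ]
]
Final: pos=(-24.933,-12.866), heading=90, 8 segment(s) drawn

Answer: 90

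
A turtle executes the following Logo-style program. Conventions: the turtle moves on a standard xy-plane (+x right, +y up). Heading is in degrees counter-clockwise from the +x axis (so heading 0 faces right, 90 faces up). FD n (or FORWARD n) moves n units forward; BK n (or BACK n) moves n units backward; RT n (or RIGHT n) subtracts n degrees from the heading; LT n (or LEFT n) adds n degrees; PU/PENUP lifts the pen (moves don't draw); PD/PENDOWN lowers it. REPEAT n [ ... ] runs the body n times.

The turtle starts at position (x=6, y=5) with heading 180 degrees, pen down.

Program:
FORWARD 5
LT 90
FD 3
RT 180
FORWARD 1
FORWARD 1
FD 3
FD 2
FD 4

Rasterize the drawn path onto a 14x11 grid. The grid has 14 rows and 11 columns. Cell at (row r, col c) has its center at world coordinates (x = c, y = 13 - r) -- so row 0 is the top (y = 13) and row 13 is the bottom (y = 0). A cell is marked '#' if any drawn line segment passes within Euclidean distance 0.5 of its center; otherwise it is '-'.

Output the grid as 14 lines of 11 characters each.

Segment 0: (6,5) -> (1,5)
Segment 1: (1,5) -> (1,2)
Segment 2: (1,2) -> (1,3)
Segment 3: (1,3) -> (1,4)
Segment 4: (1,4) -> (1,7)
Segment 5: (1,7) -> (1,9)
Segment 6: (1,9) -> (1,13)

Answer: -#---------
-#---------
-#---------
-#---------
-#---------
-#---------
-#---------
-#---------
-######----
-#---------
-#---------
-#---------
-----------
-----------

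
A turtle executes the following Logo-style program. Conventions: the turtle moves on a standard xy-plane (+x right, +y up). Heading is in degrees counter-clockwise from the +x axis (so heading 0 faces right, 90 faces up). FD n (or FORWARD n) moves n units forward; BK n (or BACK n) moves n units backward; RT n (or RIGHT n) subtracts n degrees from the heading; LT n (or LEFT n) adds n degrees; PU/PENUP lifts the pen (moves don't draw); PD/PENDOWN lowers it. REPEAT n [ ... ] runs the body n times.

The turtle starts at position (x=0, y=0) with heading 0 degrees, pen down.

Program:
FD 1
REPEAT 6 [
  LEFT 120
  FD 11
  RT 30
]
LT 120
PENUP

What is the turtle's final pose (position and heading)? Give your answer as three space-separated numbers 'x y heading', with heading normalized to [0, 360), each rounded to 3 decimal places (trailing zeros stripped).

Answer: -14.026 4.026 300

Derivation:
Executing turtle program step by step:
Start: pos=(0,0), heading=0, pen down
FD 1: (0,0) -> (1,0) [heading=0, draw]
REPEAT 6 [
  -- iteration 1/6 --
  LT 120: heading 0 -> 120
  FD 11: (1,0) -> (-4.5,9.526) [heading=120, draw]
  RT 30: heading 120 -> 90
  -- iteration 2/6 --
  LT 120: heading 90 -> 210
  FD 11: (-4.5,9.526) -> (-14.026,4.026) [heading=210, draw]
  RT 30: heading 210 -> 180
  -- iteration 3/6 --
  LT 120: heading 180 -> 300
  FD 11: (-14.026,4.026) -> (-8.526,-5.5) [heading=300, draw]
  RT 30: heading 300 -> 270
  -- iteration 4/6 --
  LT 120: heading 270 -> 30
  FD 11: (-8.526,-5.5) -> (1,0) [heading=30, draw]
  RT 30: heading 30 -> 0
  -- iteration 5/6 --
  LT 120: heading 0 -> 120
  FD 11: (1,0) -> (-4.5,9.526) [heading=120, draw]
  RT 30: heading 120 -> 90
  -- iteration 6/6 --
  LT 120: heading 90 -> 210
  FD 11: (-4.5,9.526) -> (-14.026,4.026) [heading=210, draw]
  RT 30: heading 210 -> 180
]
LT 120: heading 180 -> 300
PU: pen up
Final: pos=(-14.026,4.026), heading=300, 7 segment(s) drawn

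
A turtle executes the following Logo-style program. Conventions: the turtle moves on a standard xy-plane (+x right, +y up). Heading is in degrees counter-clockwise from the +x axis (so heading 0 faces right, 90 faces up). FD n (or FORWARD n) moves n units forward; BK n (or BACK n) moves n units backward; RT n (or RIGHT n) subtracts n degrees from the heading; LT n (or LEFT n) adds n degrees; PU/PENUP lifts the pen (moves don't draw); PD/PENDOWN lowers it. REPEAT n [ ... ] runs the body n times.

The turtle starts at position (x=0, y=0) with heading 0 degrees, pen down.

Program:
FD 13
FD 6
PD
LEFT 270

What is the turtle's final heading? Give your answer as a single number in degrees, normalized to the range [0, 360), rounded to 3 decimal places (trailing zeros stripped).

Answer: 270

Derivation:
Executing turtle program step by step:
Start: pos=(0,0), heading=0, pen down
FD 13: (0,0) -> (13,0) [heading=0, draw]
FD 6: (13,0) -> (19,0) [heading=0, draw]
PD: pen down
LT 270: heading 0 -> 270
Final: pos=(19,0), heading=270, 2 segment(s) drawn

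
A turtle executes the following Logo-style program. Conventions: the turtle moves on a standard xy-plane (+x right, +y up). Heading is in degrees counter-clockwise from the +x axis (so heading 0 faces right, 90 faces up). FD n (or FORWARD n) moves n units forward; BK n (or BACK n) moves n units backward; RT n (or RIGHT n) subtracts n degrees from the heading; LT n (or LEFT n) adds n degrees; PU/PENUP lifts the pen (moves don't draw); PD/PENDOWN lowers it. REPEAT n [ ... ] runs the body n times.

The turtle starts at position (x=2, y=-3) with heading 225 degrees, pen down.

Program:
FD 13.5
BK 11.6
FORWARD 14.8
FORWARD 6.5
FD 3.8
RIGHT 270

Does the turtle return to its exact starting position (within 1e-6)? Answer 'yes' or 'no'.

Answer: no

Derivation:
Executing turtle program step by step:
Start: pos=(2,-3), heading=225, pen down
FD 13.5: (2,-3) -> (-7.546,-12.546) [heading=225, draw]
BK 11.6: (-7.546,-12.546) -> (0.656,-4.344) [heading=225, draw]
FD 14.8: (0.656,-4.344) -> (-9.809,-14.809) [heading=225, draw]
FD 6.5: (-9.809,-14.809) -> (-14.405,-19.405) [heading=225, draw]
FD 3.8: (-14.405,-19.405) -> (-17.092,-22.092) [heading=225, draw]
RT 270: heading 225 -> 315
Final: pos=(-17.092,-22.092), heading=315, 5 segment(s) drawn

Start position: (2, -3)
Final position: (-17.092, -22.092)
Distance = 27; >= 1e-6 -> NOT closed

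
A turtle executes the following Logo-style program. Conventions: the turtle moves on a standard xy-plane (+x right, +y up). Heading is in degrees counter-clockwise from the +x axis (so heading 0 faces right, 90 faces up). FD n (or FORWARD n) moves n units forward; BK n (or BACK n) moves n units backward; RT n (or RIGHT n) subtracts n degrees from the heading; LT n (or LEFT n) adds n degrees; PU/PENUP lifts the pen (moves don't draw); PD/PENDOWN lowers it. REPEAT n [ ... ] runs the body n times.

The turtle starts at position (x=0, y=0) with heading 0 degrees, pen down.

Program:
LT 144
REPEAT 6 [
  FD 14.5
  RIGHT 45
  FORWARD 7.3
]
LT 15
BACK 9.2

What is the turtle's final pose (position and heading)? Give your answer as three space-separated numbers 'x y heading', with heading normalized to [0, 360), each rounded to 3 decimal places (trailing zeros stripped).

Executing turtle program step by step:
Start: pos=(0,0), heading=0, pen down
LT 144: heading 0 -> 144
REPEAT 6 [
  -- iteration 1/6 --
  FD 14.5: (0,0) -> (-11.731,8.523) [heading=144, draw]
  RT 45: heading 144 -> 99
  FD 7.3: (-11.731,8.523) -> (-12.873,15.733) [heading=99, draw]
  -- iteration 2/6 --
  FD 14.5: (-12.873,15.733) -> (-15.141,30.054) [heading=99, draw]
  RT 45: heading 99 -> 54
  FD 7.3: (-15.141,30.054) -> (-10.85,35.96) [heading=54, draw]
  -- iteration 3/6 --
  FD 14.5: (-10.85,35.96) -> (-2.327,47.691) [heading=54, draw]
  RT 45: heading 54 -> 9
  FD 7.3: (-2.327,47.691) -> (4.883,48.833) [heading=9, draw]
  -- iteration 4/6 --
  FD 14.5: (4.883,48.833) -> (19.204,51.101) [heading=9, draw]
  RT 45: heading 9 -> 324
  FD 7.3: (19.204,51.101) -> (25.11,46.811) [heading=324, draw]
  -- iteration 5/6 --
  FD 14.5: (25.11,46.811) -> (36.841,38.288) [heading=324, draw]
  RT 45: heading 324 -> 279
  FD 7.3: (36.841,38.288) -> (37.983,31.077) [heading=279, draw]
  -- iteration 6/6 --
  FD 14.5: (37.983,31.077) -> (40.251,16.756) [heading=279, draw]
  RT 45: heading 279 -> 234
  FD 7.3: (40.251,16.756) -> (35.96,10.85) [heading=234, draw]
]
LT 15: heading 234 -> 249
BK 9.2: (35.96,10.85) -> (39.257,19.439) [heading=249, draw]
Final: pos=(39.257,19.439), heading=249, 13 segment(s) drawn

Answer: 39.257 19.439 249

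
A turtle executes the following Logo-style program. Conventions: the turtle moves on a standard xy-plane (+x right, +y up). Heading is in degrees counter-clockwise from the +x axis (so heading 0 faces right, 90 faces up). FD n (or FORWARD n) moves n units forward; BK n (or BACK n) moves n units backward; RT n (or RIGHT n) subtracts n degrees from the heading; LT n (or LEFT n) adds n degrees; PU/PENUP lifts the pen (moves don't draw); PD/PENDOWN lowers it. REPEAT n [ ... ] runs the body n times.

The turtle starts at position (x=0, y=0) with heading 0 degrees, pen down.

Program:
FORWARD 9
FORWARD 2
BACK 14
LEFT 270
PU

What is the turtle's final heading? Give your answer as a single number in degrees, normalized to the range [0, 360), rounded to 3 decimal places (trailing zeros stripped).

Answer: 270

Derivation:
Executing turtle program step by step:
Start: pos=(0,0), heading=0, pen down
FD 9: (0,0) -> (9,0) [heading=0, draw]
FD 2: (9,0) -> (11,0) [heading=0, draw]
BK 14: (11,0) -> (-3,0) [heading=0, draw]
LT 270: heading 0 -> 270
PU: pen up
Final: pos=(-3,0), heading=270, 3 segment(s) drawn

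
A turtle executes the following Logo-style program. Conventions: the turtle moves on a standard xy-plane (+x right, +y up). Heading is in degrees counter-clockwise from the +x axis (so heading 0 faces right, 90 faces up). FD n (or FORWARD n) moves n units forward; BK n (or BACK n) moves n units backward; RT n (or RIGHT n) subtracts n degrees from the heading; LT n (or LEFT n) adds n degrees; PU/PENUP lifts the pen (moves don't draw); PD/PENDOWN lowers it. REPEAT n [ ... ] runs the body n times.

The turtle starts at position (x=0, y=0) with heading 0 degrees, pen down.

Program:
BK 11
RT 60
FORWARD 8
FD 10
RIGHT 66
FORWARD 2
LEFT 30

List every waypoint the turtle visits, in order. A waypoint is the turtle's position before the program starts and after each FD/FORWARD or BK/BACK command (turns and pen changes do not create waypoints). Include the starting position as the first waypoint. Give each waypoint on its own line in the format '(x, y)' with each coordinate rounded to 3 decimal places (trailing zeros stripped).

Answer: (0, 0)
(-11, 0)
(-7, -6.928)
(-2, -15.588)
(-3.176, -17.206)

Derivation:
Executing turtle program step by step:
Start: pos=(0,0), heading=0, pen down
BK 11: (0,0) -> (-11,0) [heading=0, draw]
RT 60: heading 0 -> 300
FD 8: (-11,0) -> (-7,-6.928) [heading=300, draw]
FD 10: (-7,-6.928) -> (-2,-15.588) [heading=300, draw]
RT 66: heading 300 -> 234
FD 2: (-2,-15.588) -> (-3.176,-17.206) [heading=234, draw]
LT 30: heading 234 -> 264
Final: pos=(-3.176,-17.206), heading=264, 4 segment(s) drawn
Waypoints (5 total):
(0, 0)
(-11, 0)
(-7, -6.928)
(-2, -15.588)
(-3.176, -17.206)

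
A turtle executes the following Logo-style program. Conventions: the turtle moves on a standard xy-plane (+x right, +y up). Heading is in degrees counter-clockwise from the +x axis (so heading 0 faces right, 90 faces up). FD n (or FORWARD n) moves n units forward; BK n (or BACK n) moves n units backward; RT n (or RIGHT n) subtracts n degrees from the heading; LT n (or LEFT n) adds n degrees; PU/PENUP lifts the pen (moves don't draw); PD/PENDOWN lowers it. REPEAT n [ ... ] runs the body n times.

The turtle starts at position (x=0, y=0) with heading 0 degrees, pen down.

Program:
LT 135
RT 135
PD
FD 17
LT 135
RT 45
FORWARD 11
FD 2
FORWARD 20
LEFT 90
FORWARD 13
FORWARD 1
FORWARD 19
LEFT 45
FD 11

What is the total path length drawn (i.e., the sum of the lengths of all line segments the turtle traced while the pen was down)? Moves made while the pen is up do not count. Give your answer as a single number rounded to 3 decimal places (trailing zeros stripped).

Answer: 94

Derivation:
Executing turtle program step by step:
Start: pos=(0,0), heading=0, pen down
LT 135: heading 0 -> 135
RT 135: heading 135 -> 0
PD: pen down
FD 17: (0,0) -> (17,0) [heading=0, draw]
LT 135: heading 0 -> 135
RT 45: heading 135 -> 90
FD 11: (17,0) -> (17,11) [heading=90, draw]
FD 2: (17,11) -> (17,13) [heading=90, draw]
FD 20: (17,13) -> (17,33) [heading=90, draw]
LT 90: heading 90 -> 180
FD 13: (17,33) -> (4,33) [heading=180, draw]
FD 1: (4,33) -> (3,33) [heading=180, draw]
FD 19: (3,33) -> (-16,33) [heading=180, draw]
LT 45: heading 180 -> 225
FD 11: (-16,33) -> (-23.778,25.222) [heading=225, draw]
Final: pos=(-23.778,25.222), heading=225, 8 segment(s) drawn

Segment lengths:
  seg 1: (0,0) -> (17,0), length = 17
  seg 2: (17,0) -> (17,11), length = 11
  seg 3: (17,11) -> (17,13), length = 2
  seg 4: (17,13) -> (17,33), length = 20
  seg 5: (17,33) -> (4,33), length = 13
  seg 6: (4,33) -> (3,33), length = 1
  seg 7: (3,33) -> (-16,33), length = 19
  seg 8: (-16,33) -> (-23.778,25.222), length = 11
Total = 94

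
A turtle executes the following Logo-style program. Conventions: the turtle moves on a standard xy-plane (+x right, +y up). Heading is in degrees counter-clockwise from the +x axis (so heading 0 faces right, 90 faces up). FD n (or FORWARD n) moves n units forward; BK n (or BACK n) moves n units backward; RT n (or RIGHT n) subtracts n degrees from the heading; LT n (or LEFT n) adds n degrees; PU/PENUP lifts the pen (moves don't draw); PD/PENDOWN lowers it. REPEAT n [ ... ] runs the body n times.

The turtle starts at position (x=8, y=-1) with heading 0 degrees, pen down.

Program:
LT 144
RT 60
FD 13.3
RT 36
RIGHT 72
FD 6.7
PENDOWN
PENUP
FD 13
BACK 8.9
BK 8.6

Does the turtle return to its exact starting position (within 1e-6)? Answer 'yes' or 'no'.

Executing turtle program step by step:
Start: pos=(8,-1), heading=0, pen down
LT 144: heading 0 -> 144
RT 60: heading 144 -> 84
FD 13.3: (8,-1) -> (9.39,12.227) [heading=84, draw]
RT 36: heading 84 -> 48
RT 72: heading 48 -> 336
FD 6.7: (9.39,12.227) -> (15.511,9.502) [heading=336, draw]
PD: pen down
PU: pen up
FD 13: (15.511,9.502) -> (27.387,4.214) [heading=336, move]
BK 8.9: (27.387,4.214) -> (19.257,7.834) [heading=336, move]
BK 8.6: (19.257,7.834) -> (11.4,11.332) [heading=336, move]
Final: pos=(11.4,11.332), heading=336, 2 segment(s) drawn

Start position: (8, -1)
Final position: (11.4, 11.332)
Distance = 12.792; >= 1e-6 -> NOT closed

Answer: no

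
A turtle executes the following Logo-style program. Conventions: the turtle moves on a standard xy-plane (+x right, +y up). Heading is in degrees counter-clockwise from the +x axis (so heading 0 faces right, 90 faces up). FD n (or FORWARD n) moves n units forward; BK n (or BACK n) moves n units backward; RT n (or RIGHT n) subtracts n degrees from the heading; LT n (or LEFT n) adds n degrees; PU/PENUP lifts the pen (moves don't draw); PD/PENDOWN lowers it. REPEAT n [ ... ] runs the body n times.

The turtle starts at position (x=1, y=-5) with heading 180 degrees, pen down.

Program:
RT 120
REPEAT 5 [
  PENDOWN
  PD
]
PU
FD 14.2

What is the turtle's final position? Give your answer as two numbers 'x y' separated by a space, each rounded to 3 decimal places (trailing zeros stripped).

Executing turtle program step by step:
Start: pos=(1,-5), heading=180, pen down
RT 120: heading 180 -> 60
REPEAT 5 [
  -- iteration 1/5 --
  PD: pen down
  PD: pen down
  -- iteration 2/5 --
  PD: pen down
  PD: pen down
  -- iteration 3/5 --
  PD: pen down
  PD: pen down
  -- iteration 4/5 --
  PD: pen down
  PD: pen down
  -- iteration 5/5 --
  PD: pen down
  PD: pen down
]
PU: pen up
FD 14.2: (1,-5) -> (8.1,7.298) [heading=60, move]
Final: pos=(8.1,7.298), heading=60, 0 segment(s) drawn

Answer: 8.1 7.298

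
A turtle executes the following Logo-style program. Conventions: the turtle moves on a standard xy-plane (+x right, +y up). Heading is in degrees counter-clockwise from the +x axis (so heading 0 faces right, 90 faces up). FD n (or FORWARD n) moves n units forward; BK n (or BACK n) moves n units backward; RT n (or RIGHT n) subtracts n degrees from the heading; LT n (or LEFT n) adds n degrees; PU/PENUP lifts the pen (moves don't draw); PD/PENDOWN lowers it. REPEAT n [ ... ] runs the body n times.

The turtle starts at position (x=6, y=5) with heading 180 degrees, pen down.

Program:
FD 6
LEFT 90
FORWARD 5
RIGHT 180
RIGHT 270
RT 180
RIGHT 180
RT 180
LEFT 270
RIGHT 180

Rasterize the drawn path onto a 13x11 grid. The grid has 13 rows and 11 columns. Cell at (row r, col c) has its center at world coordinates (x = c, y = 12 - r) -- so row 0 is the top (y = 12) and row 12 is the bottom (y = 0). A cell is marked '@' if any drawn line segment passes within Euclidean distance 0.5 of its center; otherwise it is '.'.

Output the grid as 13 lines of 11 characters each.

Segment 0: (6,5) -> (0,5)
Segment 1: (0,5) -> (-0,0)

Answer: ...........
...........
...........
...........
...........
...........
...........
@@@@@@@....
@..........
@..........
@..........
@..........
@..........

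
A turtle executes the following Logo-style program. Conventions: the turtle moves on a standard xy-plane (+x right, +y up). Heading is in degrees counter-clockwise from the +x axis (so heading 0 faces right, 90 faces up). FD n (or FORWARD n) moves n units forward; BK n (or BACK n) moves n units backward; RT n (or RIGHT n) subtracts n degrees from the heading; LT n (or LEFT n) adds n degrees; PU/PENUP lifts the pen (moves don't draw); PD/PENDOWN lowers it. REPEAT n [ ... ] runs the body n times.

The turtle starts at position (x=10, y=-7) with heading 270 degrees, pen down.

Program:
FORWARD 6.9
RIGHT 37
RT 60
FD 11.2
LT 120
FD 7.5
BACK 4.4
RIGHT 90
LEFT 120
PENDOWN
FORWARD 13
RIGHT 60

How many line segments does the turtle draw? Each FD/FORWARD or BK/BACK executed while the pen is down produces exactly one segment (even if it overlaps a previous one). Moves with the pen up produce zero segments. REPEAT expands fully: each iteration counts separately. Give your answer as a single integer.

Executing turtle program step by step:
Start: pos=(10,-7), heading=270, pen down
FD 6.9: (10,-7) -> (10,-13.9) [heading=270, draw]
RT 37: heading 270 -> 233
RT 60: heading 233 -> 173
FD 11.2: (10,-13.9) -> (-1.117,-12.535) [heading=173, draw]
LT 120: heading 173 -> 293
FD 7.5: (-1.117,-12.535) -> (1.814,-19.439) [heading=293, draw]
BK 4.4: (1.814,-19.439) -> (0.095,-15.389) [heading=293, draw]
RT 90: heading 293 -> 203
LT 120: heading 203 -> 323
PD: pen down
FD 13: (0.095,-15.389) -> (10.477,-23.212) [heading=323, draw]
RT 60: heading 323 -> 263
Final: pos=(10.477,-23.212), heading=263, 5 segment(s) drawn
Segments drawn: 5

Answer: 5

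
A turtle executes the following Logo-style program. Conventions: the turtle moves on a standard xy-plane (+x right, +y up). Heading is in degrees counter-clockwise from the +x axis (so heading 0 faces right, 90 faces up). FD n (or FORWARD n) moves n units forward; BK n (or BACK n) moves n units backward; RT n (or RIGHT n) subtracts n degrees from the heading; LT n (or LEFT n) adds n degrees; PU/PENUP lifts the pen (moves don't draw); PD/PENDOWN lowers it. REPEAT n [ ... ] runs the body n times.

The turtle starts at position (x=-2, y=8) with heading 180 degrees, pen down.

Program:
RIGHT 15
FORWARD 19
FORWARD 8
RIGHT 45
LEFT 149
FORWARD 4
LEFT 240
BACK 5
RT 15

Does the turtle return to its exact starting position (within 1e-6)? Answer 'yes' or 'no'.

Answer: no

Derivation:
Executing turtle program step by step:
Start: pos=(-2,8), heading=180, pen down
RT 15: heading 180 -> 165
FD 19: (-2,8) -> (-20.353,12.918) [heading=165, draw]
FD 8: (-20.353,12.918) -> (-28.08,14.988) [heading=165, draw]
RT 45: heading 165 -> 120
LT 149: heading 120 -> 269
FD 4: (-28.08,14.988) -> (-28.15,10.989) [heading=269, draw]
LT 240: heading 269 -> 149
BK 5: (-28.15,10.989) -> (-23.864,8.414) [heading=149, draw]
RT 15: heading 149 -> 134
Final: pos=(-23.864,8.414), heading=134, 4 segment(s) drawn

Start position: (-2, 8)
Final position: (-23.864, 8.414)
Distance = 21.868; >= 1e-6 -> NOT closed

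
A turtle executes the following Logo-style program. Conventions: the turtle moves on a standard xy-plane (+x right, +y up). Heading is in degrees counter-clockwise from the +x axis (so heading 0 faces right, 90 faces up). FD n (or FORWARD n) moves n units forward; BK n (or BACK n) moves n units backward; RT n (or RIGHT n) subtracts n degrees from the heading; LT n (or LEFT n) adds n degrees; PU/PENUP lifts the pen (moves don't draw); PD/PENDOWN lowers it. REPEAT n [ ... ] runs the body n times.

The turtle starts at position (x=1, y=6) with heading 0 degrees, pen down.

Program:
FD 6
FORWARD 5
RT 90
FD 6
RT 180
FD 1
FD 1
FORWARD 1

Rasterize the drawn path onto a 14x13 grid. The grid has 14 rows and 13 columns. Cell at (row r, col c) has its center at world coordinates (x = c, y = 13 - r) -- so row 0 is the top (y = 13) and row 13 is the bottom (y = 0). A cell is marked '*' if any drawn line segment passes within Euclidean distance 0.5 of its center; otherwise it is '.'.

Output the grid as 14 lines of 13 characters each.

Answer: .............
.............
.............
.............
.............
.............
.............
.************
............*
............*
............*
............*
............*
............*

Derivation:
Segment 0: (1,6) -> (7,6)
Segment 1: (7,6) -> (12,6)
Segment 2: (12,6) -> (12,0)
Segment 3: (12,0) -> (12,1)
Segment 4: (12,1) -> (12,2)
Segment 5: (12,2) -> (12,3)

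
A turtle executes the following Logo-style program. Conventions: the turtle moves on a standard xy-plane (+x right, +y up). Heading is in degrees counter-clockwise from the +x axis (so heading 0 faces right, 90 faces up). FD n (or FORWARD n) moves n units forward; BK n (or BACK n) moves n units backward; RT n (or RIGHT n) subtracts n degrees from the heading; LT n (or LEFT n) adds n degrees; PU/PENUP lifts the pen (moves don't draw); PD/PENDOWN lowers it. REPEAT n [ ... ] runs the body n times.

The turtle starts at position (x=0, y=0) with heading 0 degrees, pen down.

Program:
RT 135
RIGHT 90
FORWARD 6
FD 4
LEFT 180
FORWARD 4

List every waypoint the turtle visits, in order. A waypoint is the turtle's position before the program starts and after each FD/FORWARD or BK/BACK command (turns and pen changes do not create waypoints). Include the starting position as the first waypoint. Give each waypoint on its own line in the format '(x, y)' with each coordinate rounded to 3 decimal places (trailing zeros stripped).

Answer: (0, 0)
(-4.243, 4.243)
(-7.071, 7.071)
(-4.243, 4.243)

Derivation:
Executing turtle program step by step:
Start: pos=(0,0), heading=0, pen down
RT 135: heading 0 -> 225
RT 90: heading 225 -> 135
FD 6: (0,0) -> (-4.243,4.243) [heading=135, draw]
FD 4: (-4.243,4.243) -> (-7.071,7.071) [heading=135, draw]
LT 180: heading 135 -> 315
FD 4: (-7.071,7.071) -> (-4.243,4.243) [heading=315, draw]
Final: pos=(-4.243,4.243), heading=315, 3 segment(s) drawn
Waypoints (4 total):
(0, 0)
(-4.243, 4.243)
(-7.071, 7.071)
(-4.243, 4.243)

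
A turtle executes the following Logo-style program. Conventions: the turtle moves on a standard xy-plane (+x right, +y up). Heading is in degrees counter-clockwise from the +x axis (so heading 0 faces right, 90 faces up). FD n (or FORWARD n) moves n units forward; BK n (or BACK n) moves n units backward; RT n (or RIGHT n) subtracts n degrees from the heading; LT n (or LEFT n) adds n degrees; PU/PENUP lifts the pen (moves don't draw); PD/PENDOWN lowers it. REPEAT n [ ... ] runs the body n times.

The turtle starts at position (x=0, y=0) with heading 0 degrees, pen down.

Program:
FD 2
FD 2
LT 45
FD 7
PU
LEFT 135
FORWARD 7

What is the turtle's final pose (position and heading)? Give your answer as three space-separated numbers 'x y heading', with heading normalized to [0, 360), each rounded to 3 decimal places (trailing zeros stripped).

Answer: 1.95 4.95 180

Derivation:
Executing turtle program step by step:
Start: pos=(0,0), heading=0, pen down
FD 2: (0,0) -> (2,0) [heading=0, draw]
FD 2: (2,0) -> (4,0) [heading=0, draw]
LT 45: heading 0 -> 45
FD 7: (4,0) -> (8.95,4.95) [heading=45, draw]
PU: pen up
LT 135: heading 45 -> 180
FD 7: (8.95,4.95) -> (1.95,4.95) [heading=180, move]
Final: pos=(1.95,4.95), heading=180, 3 segment(s) drawn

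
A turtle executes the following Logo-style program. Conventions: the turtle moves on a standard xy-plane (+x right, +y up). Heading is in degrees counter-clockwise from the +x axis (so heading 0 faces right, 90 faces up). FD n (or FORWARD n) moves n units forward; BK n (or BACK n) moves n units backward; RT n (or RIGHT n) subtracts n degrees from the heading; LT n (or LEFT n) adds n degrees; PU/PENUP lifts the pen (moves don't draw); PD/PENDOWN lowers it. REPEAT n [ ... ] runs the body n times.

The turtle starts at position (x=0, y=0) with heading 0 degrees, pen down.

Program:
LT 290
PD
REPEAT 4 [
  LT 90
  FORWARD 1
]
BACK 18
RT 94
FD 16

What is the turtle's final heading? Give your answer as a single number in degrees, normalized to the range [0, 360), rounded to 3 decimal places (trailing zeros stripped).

Answer: 196

Derivation:
Executing turtle program step by step:
Start: pos=(0,0), heading=0, pen down
LT 290: heading 0 -> 290
PD: pen down
REPEAT 4 [
  -- iteration 1/4 --
  LT 90: heading 290 -> 20
  FD 1: (0,0) -> (0.94,0.342) [heading=20, draw]
  -- iteration 2/4 --
  LT 90: heading 20 -> 110
  FD 1: (0.94,0.342) -> (0.598,1.282) [heading=110, draw]
  -- iteration 3/4 --
  LT 90: heading 110 -> 200
  FD 1: (0.598,1.282) -> (-0.342,0.94) [heading=200, draw]
  -- iteration 4/4 --
  LT 90: heading 200 -> 290
  FD 1: (-0.342,0.94) -> (0,0) [heading=290, draw]
]
BK 18: (0,0) -> (-6.156,16.914) [heading=290, draw]
RT 94: heading 290 -> 196
FD 16: (-6.156,16.914) -> (-21.537,12.504) [heading=196, draw]
Final: pos=(-21.537,12.504), heading=196, 6 segment(s) drawn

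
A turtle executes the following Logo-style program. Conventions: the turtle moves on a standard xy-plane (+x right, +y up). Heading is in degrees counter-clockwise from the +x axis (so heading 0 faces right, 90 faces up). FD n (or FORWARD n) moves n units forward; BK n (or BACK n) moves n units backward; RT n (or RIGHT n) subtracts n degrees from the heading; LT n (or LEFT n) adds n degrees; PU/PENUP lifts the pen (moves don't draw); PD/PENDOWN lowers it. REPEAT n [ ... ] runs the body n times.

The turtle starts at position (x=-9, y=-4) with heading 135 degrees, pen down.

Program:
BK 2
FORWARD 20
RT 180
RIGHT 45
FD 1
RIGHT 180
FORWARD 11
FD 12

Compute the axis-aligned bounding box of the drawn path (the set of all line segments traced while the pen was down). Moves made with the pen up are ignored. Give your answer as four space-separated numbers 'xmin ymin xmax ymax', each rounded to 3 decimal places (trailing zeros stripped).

Answer: -21.728 -5.414 -7.586 30.728

Derivation:
Executing turtle program step by step:
Start: pos=(-9,-4), heading=135, pen down
BK 2: (-9,-4) -> (-7.586,-5.414) [heading=135, draw]
FD 20: (-7.586,-5.414) -> (-21.728,8.728) [heading=135, draw]
RT 180: heading 135 -> 315
RT 45: heading 315 -> 270
FD 1: (-21.728,8.728) -> (-21.728,7.728) [heading=270, draw]
RT 180: heading 270 -> 90
FD 11: (-21.728,7.728) -> (-21.728,18.728) [heading=90, draw]
FD 12: (-21.728,18.728) -> (-21.728,30.728) [heading=90, draw]
Final: pos=(-21.728,30.728), heading=90, 5 segment(s) drawn

Segment endpoints: x in {-21.728, -21.728, -21.728, -9, -7.586}, y in {-5.414, -4, 7.728, 8.728, 18.728, 30.728}
xmin=-21.728, ymin=-5.414, xmax=-7.586, ymax=30.728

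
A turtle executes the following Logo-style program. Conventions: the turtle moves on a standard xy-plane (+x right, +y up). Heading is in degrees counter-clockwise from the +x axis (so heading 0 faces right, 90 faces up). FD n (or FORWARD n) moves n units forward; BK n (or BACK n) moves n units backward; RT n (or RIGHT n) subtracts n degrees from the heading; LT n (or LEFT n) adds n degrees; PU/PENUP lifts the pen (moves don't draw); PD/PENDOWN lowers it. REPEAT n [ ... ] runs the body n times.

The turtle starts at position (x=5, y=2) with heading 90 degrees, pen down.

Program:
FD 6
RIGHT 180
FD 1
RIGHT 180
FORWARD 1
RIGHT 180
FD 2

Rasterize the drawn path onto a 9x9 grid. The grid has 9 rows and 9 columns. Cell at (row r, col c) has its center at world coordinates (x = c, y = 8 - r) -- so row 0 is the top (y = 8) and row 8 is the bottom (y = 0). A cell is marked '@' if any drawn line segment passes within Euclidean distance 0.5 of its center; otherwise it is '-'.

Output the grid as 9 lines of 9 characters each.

Segment 0: (5,2) -> (5,8)
Segment 1: (5,8) -> (5,7)
Segment 2: (5,7) -> (5,8)
Segment 3: (5,8) -> (5,6)

Answer: -----@---
-----@---
-----@---
-----@---
-----@---
-----@---
-----@---
---------
---------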